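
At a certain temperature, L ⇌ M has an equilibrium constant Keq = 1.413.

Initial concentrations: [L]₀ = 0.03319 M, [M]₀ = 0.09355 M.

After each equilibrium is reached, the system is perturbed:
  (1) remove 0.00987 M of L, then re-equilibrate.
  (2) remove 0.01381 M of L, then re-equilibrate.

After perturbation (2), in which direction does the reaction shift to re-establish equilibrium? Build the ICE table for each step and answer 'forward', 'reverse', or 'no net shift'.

Q₀ = 2.819 vs Keq = 1.413 ⇒ Q>K, reverse
Step 1:
                    L           M
  I           0.03319     0.09355
  C           0.01933    -0.01933
  E           0.05252     0.07422
  solve Keq expr → x = -0.01933; check Q = 1.413
Then remove 0.00987 M of L.
Step 2:
                    L           M
  I           0.04265     0.07422
  C           0.00578    -0.00578
  E           0.04843     0.06844
  solve Keq expr → x = -0.00578; check Q = 1.413
Then remove 0.01381 M of L.
Step 3:
                    L           M
  I           0.03462     0.06844
  C          0.008087   -0.008087
  E           0.04271     0.06035
  solve Keq expr → x = -0.008087; check Q = 1.413

Direction: reverse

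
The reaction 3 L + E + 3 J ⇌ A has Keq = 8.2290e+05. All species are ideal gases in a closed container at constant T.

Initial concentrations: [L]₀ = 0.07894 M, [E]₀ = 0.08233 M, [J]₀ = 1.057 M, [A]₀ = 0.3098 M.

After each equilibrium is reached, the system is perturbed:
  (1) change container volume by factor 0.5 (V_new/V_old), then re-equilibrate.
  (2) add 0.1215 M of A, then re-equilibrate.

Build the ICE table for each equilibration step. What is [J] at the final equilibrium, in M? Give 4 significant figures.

[J]_eq = 1.966 M

Q₀ = 6477 vs Keq = 8.2290e+05 ⇒ Q<K, forward
Step 1:
                   L          E          J          A
  I          0.07894    0.08233      1.057     0.3098
  C         -0.06027   -0.02009   -0.06027    0.02009
  E          0.01867    0.06224     0.9967     0.3299
  solve Keq expr → x = 0.02009; check Q = 8.2290e+05
Then change container volume by factor 0.5 (V_new/V_old).
Step 2:
                   L          E          J          A
  I          0.03733     0.1245      1.993     0.6598
  C         -0.02758  -0.009193   -0.02758   0.009193
  E         0.009755     0.1153      1.966      0.669
  solve Keq expr → x = 0.009193; check Q = 8.2290e+05
Then add 0.1215 M of A.
Step 3:
                   L          E          J          A
  I         0.009755     0.1153      1.966     0.7905
  C       5.4889e-04 1.8296e-04 5.4889e-04 -1.8296e-04
  E           0.0103     0.1155      1.966     0.7903
  solve Keq expr → x = -1.8296e-04; check Q = 8.2290e+05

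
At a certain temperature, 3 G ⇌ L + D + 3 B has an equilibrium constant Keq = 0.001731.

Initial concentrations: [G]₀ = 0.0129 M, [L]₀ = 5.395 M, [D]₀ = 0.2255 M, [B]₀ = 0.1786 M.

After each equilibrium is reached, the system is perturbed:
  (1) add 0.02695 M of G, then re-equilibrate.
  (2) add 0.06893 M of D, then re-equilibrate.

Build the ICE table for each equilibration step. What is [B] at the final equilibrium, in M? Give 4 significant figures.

[B]_eq = 0.02168 M

Q₀ = 3229 vs Keq = 0.001731 ⇒ Q>K, reverse
Step 1:
                   G          L          D          B
  Initial     0.0129      5.395     0.2255     0.1786
  Change      0.1576   -0.05253   -0.05253    -0.1576
  Equil       0.1705      5.342      0.173    0.02102
  solve Keq expr → x = -0.05253; check Q = 0.001731
Then add 0.02695 M of G.
Step 2:
                   G          L          D          B
  Initial     0.1974      5.342      0.173    0.02102
  Change   -0.002916 9.7214e-04 9.7214e-04   0.002916
  Equil       0.1945      5.343     0.1739    0.02393
  solve Keq expr → x = 9.7214e-04; check Q = 0.001731
Then add 0.06893 M of D.
Step 3:
                   G          L          D          B
  Initial     0.1945      5.343     0.2429    0.02393
  Change    0.002249 -7.4973e-04 -7.4973e-04  -0.002249
  Equil       0.1968      5.343     0.2421    0.02168
  solve Keq expr → x = -7.4973e-04; check Q = 0.001731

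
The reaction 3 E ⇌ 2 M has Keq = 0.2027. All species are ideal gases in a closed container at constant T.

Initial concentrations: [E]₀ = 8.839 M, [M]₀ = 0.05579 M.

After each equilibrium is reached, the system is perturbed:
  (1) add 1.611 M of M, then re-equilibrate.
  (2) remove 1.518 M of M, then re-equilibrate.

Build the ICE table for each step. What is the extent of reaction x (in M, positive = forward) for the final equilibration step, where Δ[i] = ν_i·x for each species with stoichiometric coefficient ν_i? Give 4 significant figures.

x = 0.2457 M

Q₀ = 4.5072e-06 vs Keq = 0.2027 ⇒ Q<K, forward
Step 1:
                    E           M
  I             8.839     0.05579
  C            -4.999       3.332
  E              3.84       3.388
  solve Keq expr → x = 1.666; check Q = 0.2027
Then add 1.611 M of M.
Step 2:
                    E           M
  I              3.84       4.999
  C            0.7838     -0.5225
  E             4.624       4.477
  solve Keq expr → x = -0.2613; check Q = 0.2027
Then remove 1.518 M of M.
Step 3:
                    E           M
  I             4.624       2.959
  C           -0.7371      0.4914
  E             3.887        3.45
  solve Keq expr → x = 0.2457; check Q = 0.2027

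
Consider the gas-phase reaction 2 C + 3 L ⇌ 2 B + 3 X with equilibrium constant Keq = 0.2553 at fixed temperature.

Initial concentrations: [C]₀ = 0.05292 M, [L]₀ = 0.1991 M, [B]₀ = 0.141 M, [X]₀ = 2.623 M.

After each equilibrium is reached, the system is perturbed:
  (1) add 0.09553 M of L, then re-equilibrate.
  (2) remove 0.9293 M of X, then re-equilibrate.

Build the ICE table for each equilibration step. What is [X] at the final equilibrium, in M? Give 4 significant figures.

Q₀ = 1.6232e+04 vs Keq = 0.2553 ⇒ Q>K, reverse
Step 1:
                  C         L         B         X
  I         0.05292    0.1991     0.141     2.623
  C          0.1346    0.2019   -0.1346   -0.2019
  E          0.1875     0.401  0.006388     2.421
  solve Keq expr → x = -0.06731; check Q = 0.2553
Then add 0.09553 M of L.
Step 2:
                  C         L         B         X
  I          0.1875    0.4965  0.006388     2.421
  C       -0.002206 -0.003308  0.002206  0.003308
  E          0.1853    0.4932  0.008593     2.424
  solve Keq expr → x = 0.001103; check Q = 0.2553
Then remove 0.9293 M of X.
Step 3:
                  C         L         B         X
  I          0.1853    0.4932  0.008593     1.495
  C       -0.007642  -0.01146  0.007642   0.01146
  E          0.1777    0.4818   0.01624     1.507
  solve Keq expr → x = 0.003821; check Q = 0.2553

[X]_eq = 1.507 M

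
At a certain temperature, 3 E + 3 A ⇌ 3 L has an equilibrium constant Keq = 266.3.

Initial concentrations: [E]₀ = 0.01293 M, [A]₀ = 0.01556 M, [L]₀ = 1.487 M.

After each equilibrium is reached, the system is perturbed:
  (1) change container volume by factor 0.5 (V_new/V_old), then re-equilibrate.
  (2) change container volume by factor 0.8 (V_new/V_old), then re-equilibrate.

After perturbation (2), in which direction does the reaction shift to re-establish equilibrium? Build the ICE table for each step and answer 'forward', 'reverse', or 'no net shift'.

Direction: forward

Q₀ = 4.0375e+11 vs Keq = 266.3 ⇒ Q>K, reverse
Step 1:
                  E         A         L
  I         0.01293   0.01556     1.487
  C          0.3973    0.3973   -0.3973
  E          0.4102    0.4129      1.09
  solve Keq expr → x = -0.1324; check Q = 266.3
Then change container volume by factor 0.5 (V_new/V_old).
Step 2:
                  E         A         L
  I          0.8205    0.8257     2.179
  C         -0.2133   -0.2133    0.2133
  E          0.6072    0.6125     2.393
  solve Keq expr → x = 0.07109; check Q = 266.3
Then change container volume by factor 0.8 (V_new/V_old).
Step 3:
                  E         A         L
  I           0.759    0.7656     2.991
  C        -0.07229  -0.07229   0.07229
  E          0.6867    0.6933     3.063
  solve Keq expr → x = 0.0241; check Q = 266.3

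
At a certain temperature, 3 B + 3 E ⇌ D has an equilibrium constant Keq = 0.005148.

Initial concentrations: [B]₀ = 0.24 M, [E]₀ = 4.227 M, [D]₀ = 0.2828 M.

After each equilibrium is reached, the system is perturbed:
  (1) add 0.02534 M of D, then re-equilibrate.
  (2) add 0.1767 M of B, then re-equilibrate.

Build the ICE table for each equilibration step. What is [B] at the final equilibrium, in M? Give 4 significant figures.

[B]_eq = 0.743 M

Q₀ = 0.2709 vs Keq = 0.005148 ⇒ Q>K, reverse
Step 1:
                   B          E          D
  I             0.24      4.227     0.2828
  C           0.4148     0.4148    -0.1383
  E           0.6548      4.642     0.1445
  solve Keq expr → x = -0.1383; check Q = 0.005148
Then add 0.02534 M of D.
Step 2:
                   B          E          D
  I           0.6548      4.642     0.1699
  C          0.02257    0.02257  -0.007524
  E           0.6774      4.664     0.1624
  solve Keq expr → x = -0.007524; check Q = 0.005148
Then add 0.1767 M of B.
Step 3:
                   B          E          D
  I           0.8541      4.664     0.1624
  C           -0.111     -0.111    0.03701
  E            0.743      4.553     0.1994
  solve Keq expr → x = 0.03701; check Q = 0.005148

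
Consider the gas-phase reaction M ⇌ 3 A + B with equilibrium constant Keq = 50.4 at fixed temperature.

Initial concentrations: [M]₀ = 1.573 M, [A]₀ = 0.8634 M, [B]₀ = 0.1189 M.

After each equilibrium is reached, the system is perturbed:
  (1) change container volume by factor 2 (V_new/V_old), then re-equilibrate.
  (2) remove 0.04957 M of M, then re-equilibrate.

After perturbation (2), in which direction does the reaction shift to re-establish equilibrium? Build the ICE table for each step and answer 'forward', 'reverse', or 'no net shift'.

Direction: reverse

Q₀ = 0.04865 vs Keq = 50.4 ⇒ Q<K, forward
Step 1:
                    M           A           B
  init          1.573      0.8634      0.1189
  Δ            -0.839       2.517       0.839
  eq            0.734        3.38      0.9579
  solve Keq expr → x = 0.839; check Q = 50.4
Then change container volume by factor 2 (V_new/V_old).
Step 2:
                    M           A           B
  init          0.367        1.69      0.4789
  Δ           -0.2028      0.6083      0.2028
  eq           0.1642       2.298      0.6817
  solve Keq expr → x = 0.2028; check Q = 50.4
Then remove 0.04957 M of M.
Step 3:
                    M           A           B
  init         0.1147       2.298      0.6817
  Δ           0.02698    -0.08095    -0.02698
  eq           0.1417       2.218      0.6547
  solve Keq expr → x = -0.02698; check Q = 50.4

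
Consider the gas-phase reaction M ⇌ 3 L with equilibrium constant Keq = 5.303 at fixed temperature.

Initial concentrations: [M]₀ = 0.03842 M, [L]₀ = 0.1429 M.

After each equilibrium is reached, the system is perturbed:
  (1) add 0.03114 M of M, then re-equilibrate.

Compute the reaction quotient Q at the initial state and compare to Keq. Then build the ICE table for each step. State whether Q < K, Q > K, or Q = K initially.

Q₀ = 0.07595; Q < K (proceeds forward)

Q₀ = 0.07595 vs Keq = 5.303 ⇒ Q<K, forward
Step 1:
                   M          L
  I          0.03842     0.1429
  C          -0.0355     0.1065
  E         0.002925     0.2494
  solve Keq expr → x = 0.0355; check Q = 5.303
Then add 0.03114 M of M.
Step 2:
                   M          L
  I          0.03406     0.2494
  C         -0.02722    0.08167
  E         0.006842     0.3311
  solve Keq expr → x = 0.02722; check Q = 5.303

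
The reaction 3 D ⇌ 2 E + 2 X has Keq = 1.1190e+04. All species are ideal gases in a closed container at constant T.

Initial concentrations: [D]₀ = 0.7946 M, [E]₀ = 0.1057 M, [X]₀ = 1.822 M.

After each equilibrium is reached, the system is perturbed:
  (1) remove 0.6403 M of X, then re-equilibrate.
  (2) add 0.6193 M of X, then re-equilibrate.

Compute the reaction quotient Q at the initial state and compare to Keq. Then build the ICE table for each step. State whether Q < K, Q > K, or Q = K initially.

Q₀ = 0.07393; Q < K (proceeds forward)

Q₀ = 0.07393 vs Keq = 1.1190e+04 ⇒ Q<K, forward
Step 1:
                    D           E           X
  Initial      0.7946      0.1057       1.822
  Change       -0.739      0.4927      0.4927
  Equil       0.05555      0.5984       2.315
  solve Keq expr → x = 0.2463; check Q = 1.1190e+04
Then remove 0.6403 M of X.
Step 2:
                    D           E           X
  Initial     0.05555      0.5984       1.674
  Change     -0.01032    0.006881    0.006881
  Equil       0.04523      0.6053       1.681
  solve Keq expr → x = 0.00344; check Q = 1.1190e+04
Then add 0.6193 M of X.
Step 3:
                    D           E           X
  Initial     0.04523      0.6053       2.301
  Change         0.01   -0.006667   -0.006667
  Equil       0.05523      0.5986       2.294
  solve Keq expr → x = -0.003334; check Q = 1.1190e+04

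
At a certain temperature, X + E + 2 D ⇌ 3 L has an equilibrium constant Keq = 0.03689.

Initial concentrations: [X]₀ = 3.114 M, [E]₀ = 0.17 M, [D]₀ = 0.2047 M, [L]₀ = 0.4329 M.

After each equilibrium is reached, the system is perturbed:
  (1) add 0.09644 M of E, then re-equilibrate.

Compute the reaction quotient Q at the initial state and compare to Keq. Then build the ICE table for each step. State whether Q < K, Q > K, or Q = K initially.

Q₀ = 3.657; Q > K (proceeds reverse)

Q₀ = 3.657 vs Keq = 0.03689 ⇒ Q>K, reverse
Step 1:
                   X          E          D          L
  Initial      3.114       0.17     0.2047     0.4329
  Change     0.08927    0.08927     0.1785    -0.2678
  Equil        3.203     0.2593     0.3832     0.1651
  solve Keq expr → x = -0.08927; check Q = 0.03689
Then add 0.09644 M of E.
Step 2:
                   X          E          D          L
  Initial      3.203     0.3557     0.3832     0.1651
  Change   -0.004793  -0.004793  -0.009586    0.01438
  Equil        3.198     0.3509     0.3737     0.1795
  solve Keq expr → x = 0.004793; check Q = 0.03689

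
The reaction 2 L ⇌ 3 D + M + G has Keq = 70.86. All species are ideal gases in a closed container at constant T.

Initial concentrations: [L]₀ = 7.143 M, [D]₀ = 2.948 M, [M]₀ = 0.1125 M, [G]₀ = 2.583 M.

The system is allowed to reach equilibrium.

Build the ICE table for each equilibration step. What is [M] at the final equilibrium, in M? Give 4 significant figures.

[M]_eq = 1.354 M

Q₀ = 0.1459 vs Keq = 70.86 ⇒ Q<K, forward
Step 1:
                  L         D         M         G
  I           7.143     2.948    0.1125     2.583
  C          -2.483     3.725     1.242     1.242
  E            4.66     6.673     1.354     3.825
  solve Keq expr → x = 1.242; check Q = 70.86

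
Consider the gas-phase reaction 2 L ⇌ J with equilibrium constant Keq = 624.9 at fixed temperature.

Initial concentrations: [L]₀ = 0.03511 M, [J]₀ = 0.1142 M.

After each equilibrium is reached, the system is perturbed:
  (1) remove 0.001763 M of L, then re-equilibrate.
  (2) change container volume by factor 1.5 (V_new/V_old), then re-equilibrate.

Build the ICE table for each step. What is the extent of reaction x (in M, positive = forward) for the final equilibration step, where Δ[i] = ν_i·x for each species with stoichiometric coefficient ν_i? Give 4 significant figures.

x = -0.001019 M

Q₀ = 92.64 vs Keq = 624.9 ⇒ Q<K, forward
Step 1:
                    L           J
  Initial     0.03511      0.1142
  Change     -0.02098     0.01049
  Equil       0.01413      0.1247
  solve Keq expr → x = 0.01049; check Q = 624.9
Then remove 0.001763 M of L.
Step 2:
                    L           J
  Initial     0.01236      0.1247
  Change     0.001714 -8.5718e-04
  Equil       0.01408      0.1238
  solve Keq expr → x = -8.5718e-04; check Q = 624.9
Then change container volume by factor 1.5 (V_new/V_old).
Step 3:
                    L           J
  Initial    0.009385     0.08256
  Change     0.002038   -0.001019
  Equil       0.01142     0.08154
  solve Keq expr → x = -0.001019; check Q = 624.9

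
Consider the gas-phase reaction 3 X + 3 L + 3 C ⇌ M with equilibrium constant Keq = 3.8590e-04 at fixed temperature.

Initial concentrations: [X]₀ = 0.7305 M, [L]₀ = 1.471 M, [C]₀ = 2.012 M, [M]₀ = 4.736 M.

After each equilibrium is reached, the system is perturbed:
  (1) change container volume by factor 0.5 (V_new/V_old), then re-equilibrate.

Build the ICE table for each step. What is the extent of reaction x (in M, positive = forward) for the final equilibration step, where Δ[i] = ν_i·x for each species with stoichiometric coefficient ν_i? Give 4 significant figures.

x = 0.8232 M

Q₀ = 0.4686 vs Keq = 3.8590e-04 ⇒ Q>K, reverse
Step 1:
                  X         L         C         M
  I          0.7305     1.471     2.012     4.736
  C           1.458     1.458     1.458   -0.4861
  E           2.189     2.929      3.47      4.25
  solve Keq expr → x = -0.4861; check Q = 3.8590e-04
Then change container volume by factor 0.5 (V_new/V_old).
Step 2:
                  X         L         C         M
  I           4.377     5.858      6.94       8.5
  C           -2.47     -2.47     -2.47    0.8232
  E           1.908     3.389     4.471     9.323
  solve Keq expr → x = 0.8232; check Q = 3.8590e-04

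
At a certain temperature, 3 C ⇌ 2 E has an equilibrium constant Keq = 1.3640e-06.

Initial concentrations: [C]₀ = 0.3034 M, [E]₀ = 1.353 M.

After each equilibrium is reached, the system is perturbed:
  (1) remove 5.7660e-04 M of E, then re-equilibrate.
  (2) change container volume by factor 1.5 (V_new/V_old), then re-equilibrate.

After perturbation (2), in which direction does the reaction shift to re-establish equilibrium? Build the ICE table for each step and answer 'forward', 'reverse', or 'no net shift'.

Direction: reverse

Q₀ = 65.55 vs Keq = 1.3640e-06 ⇒ Q>K, reverse
Step 1:
                    C           E
  I            0.3034       1.353
  C             2.023      -1.349
  E             2.327    0.004145
  solve Keq expr → x = -0.6744; check Q = 1.3640e-06
Then remove 5.7660e-04 M of E.
Step 2:
                    C           E
  I             2.327    0.003568
  C       -8.6145e-04  5.7430e-04
  E             2.326    0.004143
  solve Keq expr → x = 2.8715e-04; check Q = 1.3640e-06
Then change container volume by factor 1.5 (V_new/V_old).
Step 3:
                    C           E
  I             1.551    0.002762
  C        7.5770e-04 -5.0513e-04
  E             1.551    0.002257
  solve Keq expr → x = -2.5257e-04; check Q = 1.3640e-06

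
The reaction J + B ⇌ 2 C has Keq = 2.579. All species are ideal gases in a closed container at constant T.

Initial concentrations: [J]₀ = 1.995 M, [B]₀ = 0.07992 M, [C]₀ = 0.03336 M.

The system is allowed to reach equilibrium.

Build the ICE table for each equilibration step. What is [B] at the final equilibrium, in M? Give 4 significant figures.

Q₀ = 0.00698 vs Keq = 2.579 ⇒ Q<K, forward
Step 1:
                  J         B         C
  I           1.995   0.07992   0.03336
  C        -0.07337  -0.07337    0.1467
  E           1.922  0.006546    0.1801
  solve Keq expr → x = 0.07337; check Q = 2.579

[B]_eq = 0.006546 M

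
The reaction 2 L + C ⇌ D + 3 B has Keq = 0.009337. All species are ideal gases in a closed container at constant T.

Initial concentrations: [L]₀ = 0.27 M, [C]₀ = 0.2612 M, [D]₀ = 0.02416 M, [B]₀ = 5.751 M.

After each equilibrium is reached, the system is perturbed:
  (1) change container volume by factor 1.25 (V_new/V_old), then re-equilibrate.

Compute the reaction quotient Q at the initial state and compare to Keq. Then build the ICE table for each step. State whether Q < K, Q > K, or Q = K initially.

Q₀ = 241.3 vs Keq = 0.009337 ⇒ Q>K, reverse
Step 1:
                   L          C          D          B
  init          0.27     0.2612    0.02416      5.751
  Δ          0.04832    0.02416   -0.02416   -0.07248
  eq          0.3183     0.2854 1.4744e-06      5.679
  solve Keq expr → x = -0.02416; check Q = 0.009337
Then change container volume by factor 1.25 (V_new/V_old).
Step 2:
                   L          C          D          B
  init        0.2547     0.2283 1.1795e-06      4.543
  Δ       -5.8974e-07 -2.9487e-07 2.9487e-07 8.8460e-07
  eq          0.2547     0.2283 1.4744e-06      4.543
  solve Keq expr → x = 2.9487e-07; check Q = 0.009337

Q₀ = 241.3; Q > K (proceeds reverse)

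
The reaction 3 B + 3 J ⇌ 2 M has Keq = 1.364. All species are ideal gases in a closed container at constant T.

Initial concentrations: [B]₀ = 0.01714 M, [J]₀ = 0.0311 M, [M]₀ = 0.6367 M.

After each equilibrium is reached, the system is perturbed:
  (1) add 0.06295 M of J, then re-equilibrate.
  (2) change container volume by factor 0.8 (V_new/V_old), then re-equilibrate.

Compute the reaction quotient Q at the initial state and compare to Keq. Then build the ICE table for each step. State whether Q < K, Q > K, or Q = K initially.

Q₀ = 2.6764e+09 vs Keq = 1.364 ⇒ Q>K, reverse
Step 1:
                    B           J           M
  I           0.01714      0.0311      0.6367
  C            0.5762      0.5762     -0.3841
  E            0.5933      0.6073      0.2526
  solve Keq expr → x = -0.1921; check Q = 1.364
Then add 0.06295 M of J.
Step 2:
                    B           J           M
  I            0.5933      0.6702      0.2526
  C          -0.01995    -0.01995      0.0133
  E            0.5734      0.6503      0.2659
  solve Keq expr → x = 0.00665; check Q = 1.364
Then change container volume by factor 0.8 (V_new/V_old).
Step 3:
                    B           J           M
  I            0.7167      0.8128      0.3324
  C           -0.0742     -0.0742     0.04947
  E            0.6425      0.7386      0.3818
  solve Keq expr → x = 0.02473; check Q = 1.364

Q₀ = 2.6764e+09; Q > K (proceeds reverse)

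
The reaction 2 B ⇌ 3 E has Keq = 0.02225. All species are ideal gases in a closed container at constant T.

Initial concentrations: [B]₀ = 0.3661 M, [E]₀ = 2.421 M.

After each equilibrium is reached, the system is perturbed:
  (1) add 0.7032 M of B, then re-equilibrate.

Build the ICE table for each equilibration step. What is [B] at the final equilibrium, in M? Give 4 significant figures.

[B]_eq = 2.352 M

Q₀ = 105.9 vs Keq = 0.02225 ⇒ Q>K, reverse
Step 1:
                    B           E
  I            0.3661       2.421
  C             1.346      -2.019
  E             1.712      0.4025
  solve Keq expr → x = -0.6728; check Q = 0.02225
Then add 0.7032 M of B.
Step 2:
                    B           E
  I             2.415      0.4025
  C          -0.06328     0.09491
  E             2.352      0.4974
  solve Keq expr → x = 0.03164; check Q = 0.02225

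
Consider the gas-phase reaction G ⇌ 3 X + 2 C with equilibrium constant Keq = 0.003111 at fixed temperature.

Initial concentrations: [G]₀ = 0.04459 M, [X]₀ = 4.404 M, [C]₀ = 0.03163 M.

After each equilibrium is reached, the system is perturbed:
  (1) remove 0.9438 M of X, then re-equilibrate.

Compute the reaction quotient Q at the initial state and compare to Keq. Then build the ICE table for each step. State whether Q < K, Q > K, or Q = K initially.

Q₀ = 1.916; Q > K (proceeds reverse)

Q₀ = 1.916 vs Keq = 0.003111 ⇒ Q>K, reverse
Step 1:
                    G           X           C
  Initial     0.04459       4.404     0.03163
  Change      0.01507     -0.0452    -0.03013
  Equil       0.05966       4.359    0.001497
  solve Keq expr → x = -0.01507; check Q = 0.003111
Then remove 0.9438 M of X.
Step 2:
                    G           X           C
  Initial     0.05966       3.415    0.001497
  Change  -3.2741e-04  9.8223e-04  6.5482e-04
  Equil       0.05933       3.416    0.002152
  solve Keq expr → x = 3.2741e-04; check Q = 0.003111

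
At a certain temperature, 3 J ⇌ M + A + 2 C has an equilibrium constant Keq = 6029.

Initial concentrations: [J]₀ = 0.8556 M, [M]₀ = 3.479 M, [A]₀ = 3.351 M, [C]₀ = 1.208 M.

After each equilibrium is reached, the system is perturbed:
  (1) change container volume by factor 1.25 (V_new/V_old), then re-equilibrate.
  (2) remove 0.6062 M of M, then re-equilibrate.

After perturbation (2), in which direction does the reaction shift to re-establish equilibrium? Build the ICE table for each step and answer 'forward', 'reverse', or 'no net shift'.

Q₀ = 27.16 vs Keq = 6029 ⇒ Q<K, forward
Step 1:
                    J           M           A           C
  Initial      0.8556       3.479       3.351       1.208
  Change      -0.6736      0.2245      0.2245      0.4491
  Equil         0.182       3.704       3.576       1.657
  solve Keq expr → x = 0.2245; check Q = 6029
Then change container volume by factor 1.25 (V_new/V_old).
Step 2:
                    J           M           A           C
  Initial      0.1456       2.963        2.86       1.326
  Change    -0.009888    0.003296    0.003296    0.006592
  Equil        0.1357       2.966       2.864       1.332
  solve Keq expr → x = 0.003296; check Q = 6029
Then remove 0.6062 M of M.
Step 3:
                    J           M           A           C
  Initial      0.1357        2.36       2.864       1.332
  Change     -0.00946    0.003153    0.003153    0.006307
  Equil        0.1263       2.363       2.867       1.339
  solve Keq expr → x = 0.003153; check Q = 6029

Direction: forward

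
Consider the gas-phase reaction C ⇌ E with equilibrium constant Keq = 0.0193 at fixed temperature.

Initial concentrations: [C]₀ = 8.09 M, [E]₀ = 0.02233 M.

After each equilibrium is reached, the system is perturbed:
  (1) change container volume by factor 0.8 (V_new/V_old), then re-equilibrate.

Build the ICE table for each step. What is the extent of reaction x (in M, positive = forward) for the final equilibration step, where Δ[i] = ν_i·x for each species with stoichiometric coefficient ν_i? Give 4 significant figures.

Q₀ = 0.00276 vs Keq = 0.0193 ⇒ Q<K, forward
Step 1:
                  C         E
  I            8.09   0.02233
  C         -0.1313    0.1313
  E           7.959    0.1536
  solve Keq expr → x = 0.1313; check Q = 0.0193
Then change container volume by factor 0.8 (V_new/V_old).
Step 2:
                  C         E
  I           9.948     0.192
  C               0         0
  E           9.948     0.192
  solve Keq expr → x = 0; check Q = 0.0193

x = 0 M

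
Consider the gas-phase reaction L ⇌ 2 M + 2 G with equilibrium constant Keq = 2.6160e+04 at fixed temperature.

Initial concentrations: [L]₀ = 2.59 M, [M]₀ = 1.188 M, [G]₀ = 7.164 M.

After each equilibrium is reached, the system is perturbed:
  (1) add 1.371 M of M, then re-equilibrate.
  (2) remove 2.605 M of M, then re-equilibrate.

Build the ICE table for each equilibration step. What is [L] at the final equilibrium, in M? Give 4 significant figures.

Q₀ = 27.97 vs Keq = 2.6160e+04 ⇒ Q<K, forward
Step 1:
                  L         M         G
  I            2.59     1.188     7.164
  C          -2.395      4.79      4.79
  E          0.1952     5.978     11.95
  solve Keq expr → x = 2.395; check Q = 2.6160e+04
Then add 1.371 M of M.
Step 2:
                  L         M         G
  I          0.1952     7.349     11.95
  C         0.07967   -0.1593   -0.1593
  E          0.2748     7.189     11.79
  solve Keq expr → x = -0.07967; check Q = 2.6160e+04
Then remove 2.605 M of M.
Step 3:
                  L         M         G
  I          0.2748     4.584     11.79
  C         -0.1426    0.2852    0.2852
  E          0.1323     4.869     12.08
  solve Keq expr → x = 0.1426; check Q = 2.6160e+04

[L]_eq = 0.1323 M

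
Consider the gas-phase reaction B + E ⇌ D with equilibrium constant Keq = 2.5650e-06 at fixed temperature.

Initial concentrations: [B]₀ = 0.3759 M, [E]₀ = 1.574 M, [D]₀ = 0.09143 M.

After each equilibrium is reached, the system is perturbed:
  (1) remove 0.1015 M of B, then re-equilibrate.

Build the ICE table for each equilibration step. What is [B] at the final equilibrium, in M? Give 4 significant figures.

Q₀ = 0.1545 vs Keq = 2.5650e-06 ⇒ Q>K, reverse
Step 1:
                    B           E           D
  init         0.3759       1.574     0.09143
  Δ           0.09143     0.09143    -0.09143
  eq           0.4673       1.665  1.9963e-06
  solve Keq expr → x = -0.09143; check Q = 2.5650e-06
Then remove 0.1015 M of B.
Step 2:
                    B           E           D
  init         0.3658       1.665  1.9963e-06
  Δ        4.3359e-07  4.3359e-07 -4.3359e-07
  eq           0.3658       1.665  1.5628e-06
  solve Keq expr → x = -4.3359e-07; check Q = 2.5650e-06

[B]_eq = 0.3658 M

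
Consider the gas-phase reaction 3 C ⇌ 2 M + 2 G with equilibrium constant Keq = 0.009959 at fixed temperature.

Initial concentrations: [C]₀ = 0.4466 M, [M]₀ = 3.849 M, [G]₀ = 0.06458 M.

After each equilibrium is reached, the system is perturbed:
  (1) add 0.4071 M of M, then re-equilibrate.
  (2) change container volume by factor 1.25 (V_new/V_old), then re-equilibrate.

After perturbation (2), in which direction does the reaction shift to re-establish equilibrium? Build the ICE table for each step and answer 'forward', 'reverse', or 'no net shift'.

Direction: forward

Q₀ = 0.6936 vs Keq = 0.009959 ⇒ Q>K, reverse
Step 1:
                   C          M          G
  init        0.4466      3.849    0.06458
  Δ          0.08172   -0.05448   -0.05448
  eq          0.5283      3.795     0.0101
  solve Keq expr → x = -0.02724; check Q = 0.009959
Then add 0.4071 M of M.
Step 2:
                   C          M          G
  init        0.5283      4.202     0.0101
  Δ          0.00141 -9.3996e-04 -9.3996e-04
  eq          0.5297      4.201   0.009159
  solve Keq expr → x = -4.6998e-04; check Q = 0.009959
Then change container volume by factor 1.25 (V_new/V_old).
Step 3:
                   C          M          G
  init        0.4238      3.361   0.007328
  Δ         -0.00124 8.2695e-04 8.2695e-04
  eq          0.4225      3.361   0.008155
  solve Keq expr → x = 4.1348e-04; check Q = 0.009959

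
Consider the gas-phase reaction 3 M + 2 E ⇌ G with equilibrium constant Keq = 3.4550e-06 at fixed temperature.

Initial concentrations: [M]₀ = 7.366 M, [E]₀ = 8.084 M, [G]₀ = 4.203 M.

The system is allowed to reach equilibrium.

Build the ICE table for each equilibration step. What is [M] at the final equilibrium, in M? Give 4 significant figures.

[M]_eq = 14.6 M

Q₀ = 1.6092e-04 vs Keq = 3.4550e-06 ⇒ Q>K, reverse
Step 1:
                   M          E          G
  init         7.366      8.084      4.203
  Δ            7.235      4.823     -2.412
  eq            14.6      12.91      1.791
  solve Keq expr → x = -2.412; check Q = 3.4550e-06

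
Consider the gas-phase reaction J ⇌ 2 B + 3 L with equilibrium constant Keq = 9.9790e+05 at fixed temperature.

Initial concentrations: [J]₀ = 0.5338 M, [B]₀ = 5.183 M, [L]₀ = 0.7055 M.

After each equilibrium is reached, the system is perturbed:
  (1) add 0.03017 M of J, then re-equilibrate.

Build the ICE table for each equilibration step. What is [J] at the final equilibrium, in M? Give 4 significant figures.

Q₀ = 17.67 vs Keq = 9.9790e+05 ⇒ Q<K, forward
Step 1:
                   J          B          L
  init        0.5338      5.183     0.7055
  Δ          -0.5333      1.067        1.6
  eq      4.7962e-04       6.25      2.305
  solve Keq expr → x = 0.5333; check Q = 9.9790e+05
Then add 0.03017 M of J.
Step 2:
                   J          B          L
  init       0.03065       6.25      2.305
  Δ          -0.0301     0.0602     0.0903
  eq      5.4863e-04       6.31      2.396
  solve Keq expr → x = 0.0301; check Q = 9.9790e+05

[J]_eq = 5.4863e-04 M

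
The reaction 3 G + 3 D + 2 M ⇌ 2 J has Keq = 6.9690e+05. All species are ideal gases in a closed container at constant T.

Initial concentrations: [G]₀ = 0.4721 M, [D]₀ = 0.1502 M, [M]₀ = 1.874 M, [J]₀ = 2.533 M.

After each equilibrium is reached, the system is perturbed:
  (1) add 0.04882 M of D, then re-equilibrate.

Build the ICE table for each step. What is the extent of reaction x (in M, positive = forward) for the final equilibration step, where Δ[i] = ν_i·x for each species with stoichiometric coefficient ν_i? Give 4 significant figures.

x = 0.01422 M

Q₀ = 5124 vs Keq = 6.9690e+05 ⇒ Q<K, forward
Step 1:
                  G         D         M         J
  Initial    0.4721    0.1502     1.874     2.533
  Change    -0.1103   -0.1103  -0.07354   0.07354
  Equil      0.3618    0.0399       1.8     2.607
  solve Keq expr → x = 0.03677; check Q = 6.9690e+05
Then add 0.04882 M of D.
Step 2:
                  G         D         M         J
  Initial    0.3618   0.08872       1.8     2.607
  Change   -0.04267  -0.04267  -0.02845   0.02845
  Equil      0.3191   0.04605     1.772     2.635
  solve Keq expr → x = 0.01422; check Q = 6.9690e+05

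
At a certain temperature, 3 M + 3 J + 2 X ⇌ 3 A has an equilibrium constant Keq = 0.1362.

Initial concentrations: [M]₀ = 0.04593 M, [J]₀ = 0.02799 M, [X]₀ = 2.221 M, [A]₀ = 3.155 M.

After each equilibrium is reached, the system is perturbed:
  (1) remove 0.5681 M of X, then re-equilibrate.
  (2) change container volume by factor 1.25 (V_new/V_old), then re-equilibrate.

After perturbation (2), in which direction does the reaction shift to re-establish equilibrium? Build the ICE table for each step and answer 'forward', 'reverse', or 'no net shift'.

Direction: reverse

Q₀ = 2.9964e+09 vs Keq = 0.1362 ⇒ Q>K, reverse
Step 1:
                    M           J           X           A
  I           0.04593     0.02799       2.221       3.155
  C             1.277       1.277      0.8515      -1.277
  E             1.323       1.305       3.072       1.878
  solve Keq expr → x = -0.4257; check Q = 0.1362
Then remove 0.5681 M of X.
Step 2:
                    M           J           X           A
  I             1.323       1.305       2.504       1.878
  C           0.06182     0.06182     0.04121    -0.06182
  E             1.385       1.367       2.546       1.816
  solve Keq expr → x = -0.02061; check Q = 0.1362
Then change container volume by factor 1.25 (V_new/V_old).
Step 3:
                    M           J           X           A
  I             1.108       1.094       2.036       1.453
  C            0.1405      0.1405     0.09366     -0.1405
  E             1.248       1.234        2.13       1.312
  solve Keq expr → x = -0.04683; check Q = 0.1362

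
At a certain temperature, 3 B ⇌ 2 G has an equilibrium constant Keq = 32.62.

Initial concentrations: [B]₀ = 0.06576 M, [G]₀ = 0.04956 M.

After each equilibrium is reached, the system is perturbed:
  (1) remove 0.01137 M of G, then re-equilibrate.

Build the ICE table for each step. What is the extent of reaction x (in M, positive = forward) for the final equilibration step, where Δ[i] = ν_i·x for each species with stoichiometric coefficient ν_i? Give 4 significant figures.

Q₀ = 8.637 vs Keq = 32.62 ⇒ Q<K, forward
Step 1:
                    B           G
  init        0.06576     0.04956
  Δ          -0.01724     0.01149
  eq          0.04852     0.06105
  solve Keq expr → x = 0.005745; check Q = 32.62
Then remove 0.01137 M of G.
Step 2:
                    B           G
  init        0.04852     0.04968
  Δ         -0.004532    0.003021
  eq          0.04399      0.0527
  solve Keq expr → x = 0.001511; check Q = 32.62

x = 0.001511 M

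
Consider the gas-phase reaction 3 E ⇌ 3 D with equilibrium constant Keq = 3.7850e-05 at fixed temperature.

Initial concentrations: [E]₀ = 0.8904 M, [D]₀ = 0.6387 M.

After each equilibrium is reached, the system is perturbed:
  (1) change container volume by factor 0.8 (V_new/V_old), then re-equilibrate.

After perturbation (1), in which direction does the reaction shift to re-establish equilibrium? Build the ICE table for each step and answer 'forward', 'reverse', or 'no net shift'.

Q₀ = 0.3691 vs Keq = 3.7850e-05 ⇒ Q>K, reverse
Step 1:
                   E          D
  init        0.8904     0.6387
  Δ            0.589     -0.589
  eq           1.479    0.04967
  solve Keq expr → x = -0.1963; check Q = 3.7850e-05
Then change container volume by factor 0.8 (V_new/V_old).
Step 2:
                   E          D
  init         1.849    0.06209
  Δ                0          0
  eq           1.849    0.06209
  solve Keq expr → x = 0; check Q = 3.7850e-05

Direction: no net shift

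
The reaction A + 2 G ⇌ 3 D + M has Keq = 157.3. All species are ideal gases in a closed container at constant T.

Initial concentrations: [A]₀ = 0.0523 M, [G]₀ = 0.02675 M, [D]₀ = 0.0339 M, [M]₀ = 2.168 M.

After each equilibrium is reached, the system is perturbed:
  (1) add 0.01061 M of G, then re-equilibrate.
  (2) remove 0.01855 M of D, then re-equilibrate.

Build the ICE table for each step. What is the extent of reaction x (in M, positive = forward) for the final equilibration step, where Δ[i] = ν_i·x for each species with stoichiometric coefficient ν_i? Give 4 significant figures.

x = 0.001511 M

Q₀ = 2.257 vs Keq = 157.3 ⇒ Q<K, forward
Step 1:
                  A         G         D         M
  Initial    0.0523   0.02675    0.0339     2.168
  Change  -0.009093  -0.01819   0.02728  0.009093
  Equil     0.04321  0.008564   0.06118     2.177
  solve Keq expr → x = 0.009093; check Q = 157.3
Then add 0.01061 M of G.
Step 2:
                  A         G         D         M
  Initial   0.04321   0.01917   0.06118     2.177
  Change  -0.003792 -0.007584   0.01138  0.003792
  Equil     0.03942   0.01159   0.07255     2.181
  solve Keq expr → x = 0.003792; check Q = 157.3
Then remove 0.01855 M of D.
Step 3:
                  A         G         D         M
  Initial   0.03942   0.01159     0.054     2.181
  Change  -0.001511 -0.003022  0.004533  0.001511
  Equil      0.0379  0.008569   0.05854     2.182
  solve Keq expr → x = 0.001511; check Q = 157.3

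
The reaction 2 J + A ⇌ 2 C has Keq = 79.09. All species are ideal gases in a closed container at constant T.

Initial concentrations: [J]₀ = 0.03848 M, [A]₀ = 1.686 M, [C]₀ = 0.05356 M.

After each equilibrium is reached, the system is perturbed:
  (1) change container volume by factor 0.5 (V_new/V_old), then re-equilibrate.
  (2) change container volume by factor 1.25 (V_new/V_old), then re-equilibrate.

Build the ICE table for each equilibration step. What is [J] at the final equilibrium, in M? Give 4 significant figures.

Q₀ = 1.149 vs Keq = 79.09 ⇒ Q<K, forward
Step 1:
                  J         A         C
  I         0.03848     1.686   0.05356
  C        -0.03111  -0.01556   0.03111
  E        0.007367      1.67   0.08467
  solve Keq expr → x = 0.01556; check Q = 79.09
Then change container volume by factor 0.5 (V_new/V_old).
Step 2:
                  J         A         C
  I         0.01473     3.341    0.1693
  C       -0.004062 -0.002031  0.004062
  E         0.01067     3.339    0.1734
  solve Keq expr → x = 0.002031; check Q = 79.09
Then change container volume by factor 1.25 (V_new/V_old).
Step 3:
                  J         A         C
  I        0.008537     2.671    0.1387
  C       9.4200e-04 4.7100e-04 -9.4200e-04
  E        0.009479     2.672    0.1378
  solve Keq expr → x = -4.7100e-04; check Q = 79.09

[J]_eq = 0.009479 M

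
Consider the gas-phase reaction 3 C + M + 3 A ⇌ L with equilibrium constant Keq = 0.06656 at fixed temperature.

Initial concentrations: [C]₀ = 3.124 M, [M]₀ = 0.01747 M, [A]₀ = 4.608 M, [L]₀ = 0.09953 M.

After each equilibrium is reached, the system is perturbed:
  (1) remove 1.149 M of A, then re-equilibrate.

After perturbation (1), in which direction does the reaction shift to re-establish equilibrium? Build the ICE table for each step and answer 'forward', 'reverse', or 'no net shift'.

Direction: reverse

Q₀ = 0.00191 vs Keq = 0.06656 ⇒ Q<K, forward
Step 1:
                    C           M           A           L
  I             3.124     0.01747       4.608     0.09953
  C           -0.0505    -0.01683     -0.0505     0.01683
  E             3.073  6.3610e-04       4.557      0.1164
  solve Keq expr → x = 0.01683; check Q = 0.06656
Then remove 1.149 M of A.
Step 2:
                    C           M           A           L
  I             3.073  6.3610e-04       3.408      0.1164
  C          0.002598  8.6593e-04    0.002598 -8.6593e-04
  E             3.076    0.001502       3.411      0.1155
  solve Keq expr → x = -8.6593e-04; check Q = 0.06656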